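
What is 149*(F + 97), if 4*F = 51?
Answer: 65411/4 ≈ 16353.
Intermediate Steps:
F = 51/4 (F = (1/4)*51 = 51/4 ≈ 12.750)
149*(F + 97) = 149*(51/4 + 97) = 149*(439/4) = 65411/4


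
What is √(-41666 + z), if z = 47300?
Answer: 3*√626 ≈ 75.060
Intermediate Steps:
√(-41666 + z) = √(-41666 + 47300) = √5634 = 3*√626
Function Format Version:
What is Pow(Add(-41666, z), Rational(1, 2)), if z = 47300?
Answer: Mul(3, Pow(626, Rational(1, 2))) ≈ 75.060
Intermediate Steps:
Pow(Add(-41666, z), Rational(1, 2)) = Pow(Add(-41666, 47300), Rational(1, 2)) = Pow(5634, Rational(1, 2)) = Mul(3, Pow(626, Rational(1, 2)))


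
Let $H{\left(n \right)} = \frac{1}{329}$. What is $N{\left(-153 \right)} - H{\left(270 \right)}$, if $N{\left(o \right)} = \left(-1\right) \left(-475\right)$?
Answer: $\frac{156274}{329} \approx 475.0$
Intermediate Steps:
$H{\left(n \right)} = \frac{1}{329}$
$N{\left(o \right)} = 475$
$N{\left(-153 \right)} - H{\left(270 \right)} = 475 - \frac{1}{329} = \frac{156274}{329}$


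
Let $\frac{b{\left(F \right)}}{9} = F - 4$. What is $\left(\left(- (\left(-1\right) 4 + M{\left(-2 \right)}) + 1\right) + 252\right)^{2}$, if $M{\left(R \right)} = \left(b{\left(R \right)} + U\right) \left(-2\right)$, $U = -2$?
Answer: $21025$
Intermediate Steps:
$b{\left(F \right)} = -36 + 9 F$ ($b{\left(F \right)} = 9 \left(F - 4\right) = 9 \left(-4 + F\right) = -36 + 9 F$)
$M{\left(R \right)} = 76 - 18 R$ ($M{\left(R \right)} = \left(\left(-36 + 9 R\right) - 2\right) \left(-2\right) = \left(-38 + 9 R\right) \left(-2\right) = 76 - 18 R$)
$\left(\left(- (\left(-1\right) 4 + M{\left(-2 \right)}) + 1\right) + 252\right)^{2} = \left(\left(- (\left(-1\right) 4 + \left(76 - -36\right)) + 1\right) + 252\right)^{2} = \left(\left(- (-4 + \left(76 + 36\right)) + 1\right) + 252\right)^{2} = \left(\left(- (-4 + 112) + 1\right) + 252\right)^{2} = \left(\left(\left(-1\right) 108 + 1\right) + 252\right)^{2} = \left(\left(-108 + 1\right) + 252\right)^{2} = \left(-107 + 252\right)^{2} = 145^{2} = 21025$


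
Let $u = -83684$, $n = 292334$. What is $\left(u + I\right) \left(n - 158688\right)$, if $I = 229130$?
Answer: $19438276116$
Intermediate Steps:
$\left(u + I\right) \left(n - 158688\right) = \left(-83684 + 229130\right) \left(292334 - 158688\right) = 145446 \cdot 133646 = 19438276116$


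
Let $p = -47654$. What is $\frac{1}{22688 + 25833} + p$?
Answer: $- \frac{2312219733}{48521} \approx -47654.0$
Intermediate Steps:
$\frac{1}{22688 + 25833} + p = \frac{1}{22688 + 25833} - 47654 = \frac{1}{48521} - 47654 = - \frac{2312219733}{48521}$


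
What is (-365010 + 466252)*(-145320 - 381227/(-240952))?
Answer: -1772482338729473/120476 ≈ -1.4712e+10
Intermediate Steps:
(-365010 + 466252)*(-145320 - 381227/(-240952)) = 101242*(-145320 - 381227*(-1/240952)) = 101242*(-145320 + 381227/240952) = 101242*(-35014763413/240952) = -1772482338729473/120476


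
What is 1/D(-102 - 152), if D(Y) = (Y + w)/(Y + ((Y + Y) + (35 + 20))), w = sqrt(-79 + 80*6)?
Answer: 179578/64115 + 707*sqrt(401)/64115 ≈ 3.0217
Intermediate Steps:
w = sqrt(401) (w = sqrt(-79 + 480) = sqrt(401) ≈ 20.025)
D(Y) = (Y + sqrt(401))/(55 + 3*Y) (D(Y) = (Y + sqrt(401))/(Y + ((Y + Y) + (35 + 20))) = (Y + sqrt(401))/(Y + (2*Y + 55)) = (Y + sqrt(401))/(Y + (55 + 2*Y)) = (Y + sqrt(401))/(55 + 3*Y))
1/D(-102 - 152) = 1/(((-102 - 152) + sqrt(401))/(55 + 3*(-102 - 152))) = 1/((-254 + sqrt(401))/(55 + 3*(-254))) = 1/((-254 + sqrt(401))/(55 - 762)) = 1/((-254 + sqrt(401))/(-707)) = 1/(-(-254 + sqrt(401))/707) = 1/(254/707 - sqrt(401)/707)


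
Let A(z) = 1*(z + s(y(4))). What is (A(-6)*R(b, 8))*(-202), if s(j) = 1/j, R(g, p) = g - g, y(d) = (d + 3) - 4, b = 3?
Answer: 0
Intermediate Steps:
y(d) = -1 + d (y(d) = (3 + d) - 4 = -1 + d)
R(g, p) = 0
A(z) = 1/3 + z (A(z) = 1*(z + 1/(-1 + 4)) = 1*(z + 1/3) = 1*(1/3 + z) = 1/3 + z)
(A(-6)*R(b, 8))*(-202) = ((1/3 - 6)*0)*(-202) = -17/3*0*(-202) = 0*(-202) = 0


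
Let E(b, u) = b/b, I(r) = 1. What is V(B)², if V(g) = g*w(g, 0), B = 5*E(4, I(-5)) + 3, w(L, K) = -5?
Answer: 1600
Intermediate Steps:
E(b, u) = 1
B = 8 (B = 5*1 + 3 = 5 + 3 = 8)
V(g) = -5*g (V(g) = g*(-5) = -5*g)
V(B)² = (-5*8)² = (-40)² = 1600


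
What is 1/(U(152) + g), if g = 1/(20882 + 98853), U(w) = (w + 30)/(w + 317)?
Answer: 8022245/3113177 ≈ 2.5769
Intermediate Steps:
U(w) = (30 + w)/(317 + w)
g = 1/119735 ≈ 8.3518e-6
1/(U(152) + g) = 1/((30 + 152)/(317 + 152) + 1/119735) = 1/(182/469 + 1/119735) = 1/((1/469)*182 + 1/119735) = 1/(26/67 + 1/119735) = 1/(3113177/8022245) = 8022245/3113177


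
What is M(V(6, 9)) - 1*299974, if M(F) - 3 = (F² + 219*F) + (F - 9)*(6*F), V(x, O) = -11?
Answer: -300939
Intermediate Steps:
M(F) = 3 + F² + 219*F + 6*F*(-9 + F) (M(F) = 3 + ((F² + 219*F) + (F - 9)*(6*F)) = 3 + ((F² + 219*F) + (-9 + F)*(6*F)) = 3 + ((F² + 219*F) + 6*F*(-9 + F)) = 3 + (F² + 219*F + 6*F*(-9 + F)) = 3 + F² + 219*F + 6*F*(-9 + F))
M(V(6, 9)) - 1*299974 = (3 + 7*(-11)² + 165*(-11)) - 1*299974 = (3 + 7*121 - 1815) - 299974 = (3 + 847 - 1815) - 299974 = -965 - 299974 = -300939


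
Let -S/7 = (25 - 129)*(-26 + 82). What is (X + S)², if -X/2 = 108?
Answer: 1644464704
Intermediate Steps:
S = 40768 (S = -7*(25 - 129)*(-26 + 82) = -(-728)*56 = -7*(-5824) = 40768)
X = -216 (X = -2*108 = -216)
(X + S)² = (-216 + 40768)² = 40552² = 1644464704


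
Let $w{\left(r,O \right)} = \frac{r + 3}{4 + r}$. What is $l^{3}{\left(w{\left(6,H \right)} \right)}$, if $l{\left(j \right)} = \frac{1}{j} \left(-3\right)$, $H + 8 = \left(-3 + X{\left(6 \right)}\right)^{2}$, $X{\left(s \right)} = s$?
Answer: $- \frac{1000}{27} \approx -37.037$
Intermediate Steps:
$H = 1$ ($H = -8 + \left(-3 + 6\right)^{2} = -8 + 3^{2} = -8 + 9 = 1$)
$w{\left(r,O \right)} = \frac{3 + r}{4 + r}$
$l{\left(j \right)} = - \frac{3}{j}$
$l^{3}{\left(w{\left(6,H \right)} \right)} = \left(- \frac{3}{\frac{1}{4 + 6} \left(3 + 6\right)}\right)^{3} = \left(- \frac{3}{\frac{1}{10} \cdot 9}\right)^{3} = \left(- \frac{3}{\frac{9}{10}}\right)^{3} = \left(\left(-3\right) \frac{10}{9}\right)^{3} = \left(- \frac{10}{3}\right)^{3} = - \frac{1000}{27}$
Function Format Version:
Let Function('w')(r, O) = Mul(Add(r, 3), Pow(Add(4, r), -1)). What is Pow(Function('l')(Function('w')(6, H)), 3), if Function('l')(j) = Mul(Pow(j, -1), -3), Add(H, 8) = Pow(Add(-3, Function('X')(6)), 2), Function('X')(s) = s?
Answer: Rational(-1000, 27) ≈ -37.037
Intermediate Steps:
H = 1 (H = Add(-8, Pow(Add(-3, 6), 2)) = Add(-8, Pow(3, 2)) = Add(-8, 9) = 1)
Function('w')(r, O) = Mul(Pow(Add(4, r), -1), Add(3, r)) (Function('w')(r, O) = Mul(Add(3, r), Pow(Add(4, r), -1)) = Mul(Pow(Add(4, r), -1), Add(3, r)))
Function('l')(j) = Mul(-3, Pow(j, -1))
Pow(Function('l')(Function('w')(6, H)), 3) = Pow(Mul(-3, Pow(Mul(Pow(Add(4, 6), -1), Add(3, 6)), -1)), 3) = Pow(Mul(-3, Pow(Mul(Pow(10, -1), 9), -1)), 3) = Pow(Mul(-3, Pow(Mul(Rational(1, 10), 9), -1)), 3) = Pow(Mul(-3, Pow(Rational(9, 10), -1)), 3) = Pow(Mul(-3, Rational(10, 9)), 3) = Pow(Rational(-10, 3), 3) = Rational(-1000, 27)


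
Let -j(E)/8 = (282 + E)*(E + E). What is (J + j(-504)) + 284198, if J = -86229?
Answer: -1592239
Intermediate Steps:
j(E) = -16*E*(282 + E) (j(E) = -8*(282 + E)*(E + E) = -8*(282 + E)*2*E = -16*E*(282 + E))
(J + j(-504)) + 284198 = (-86229 - 16*(-504)*(282 - 504)) + 284198 = (-86229 - 16*(-504)*(-222)) + 284198 = (-86229 - 1790208) + 284198 = -1876437 + 284198 = -1592239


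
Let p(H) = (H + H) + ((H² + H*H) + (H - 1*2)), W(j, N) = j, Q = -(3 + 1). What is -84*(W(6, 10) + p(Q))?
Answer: -2016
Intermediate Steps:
Q = -4 (Q = -1*4 = -4)
p(H) = -2 + 2*H² + 3*H (p(H) = 2*H + ((H² + H²) + (H - 2)) = 2*H + (2*H² + (-2 + H)) = 2*H + (-2 + H + 2*H²) = -2 + 2*H² + 3*H)
-84*(W(6, 10) + p(Q)) = -84*(6 + (-2 + 2*(-4)² + 3*(-4))) = -84*(6 + (-2 + 2*16 - 12)) = -84*(6 + (-2 + 32 - 12)) = -84*(6 + 18) = -84*24 = -2016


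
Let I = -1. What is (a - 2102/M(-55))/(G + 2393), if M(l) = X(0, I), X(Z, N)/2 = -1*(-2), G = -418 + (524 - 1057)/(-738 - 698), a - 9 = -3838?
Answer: -6253062/2836633 ≈ -2.2044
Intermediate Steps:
a = -3829 (a = 9 - 3838 = -3829)
G = -599715/1436 (G = -418 - 533/(-1436) = -418 - 533*(-1/1436) = -418 + 533/1436 = -599715/1436 ≈ -417.63)
X(Z, N) = 4 (X(Z, N) = 2*(-1*(-2)) = 2*2 = 4)
M(l) = 4
(a - 2102/M(-55))/(G + 2393) = (-3829 - 2102/4)/(-599715/1436 + 2393) = (-3829 - 2102*¼)/(2836633/1436) = (-3829 - 1051/2)*(1436/2836633) = -8709/2*1436/2836633 = -6253062/2836633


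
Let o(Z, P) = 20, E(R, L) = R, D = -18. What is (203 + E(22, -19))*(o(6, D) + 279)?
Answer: 67275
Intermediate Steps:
(203 + E(22, -19))*(o(6, D) + 279) = (203 + 22)*(20 + 279) = 225*299 = 67275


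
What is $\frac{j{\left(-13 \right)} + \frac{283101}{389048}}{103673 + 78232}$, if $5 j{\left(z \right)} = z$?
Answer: $- \frac{3642119}{353848882200} \approx -1.0293 \cdot 10^{-5}$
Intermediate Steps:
$j{\left(z \right)} = \frac{z}{5}$
$\frac{j{\left(-13 \right)} + \frac{283101}{389048}}{103673 + 78232} = \frac{\frac{1}{5} \left(-13\right) + \frac{283101}{389048}}{103673 + 78232} = \frac{- \frac{13}{5} + 283101 \cdot \frac{1}{389048}}{181905} = \left(- \frac{13}{5} + \frac{283101}{389048}\right) \frac{1}{181905} = \left(- \frac{3642119}{1945240}\right) \frac{1}{181905} = - \frac{3642119}{353848882200}$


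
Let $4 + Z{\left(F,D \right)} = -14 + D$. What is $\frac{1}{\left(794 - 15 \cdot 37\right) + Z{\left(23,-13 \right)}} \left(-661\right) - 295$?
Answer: $- \frac{62021}{208} \approx -298.18$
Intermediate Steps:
$Z{\left(F,D \right)} = -18 + D$ ($Z{\left(F,D \right)} = -4 + \left(-14 + D\right) = -18 + D$)
$\frac{1}{\left(794 - 15 \cdot 37\right) + Z{\left(23,-13 \right)}} \left(-661\right) - 295 = \frac{1}{\left(794 - 15 \cdot 37\right) - 31} \left(-661\right) - 295 = \frac{1}{\left(794 - 555\right) - 31} \left(-661\right) - 295 = \frac{1}{239 - 31} \left(-661\right) - 295 = \frac{1}{208} \left(-661\right) - 295 = - \frac{661}{208} - 295 = - \frac{62021}{208}$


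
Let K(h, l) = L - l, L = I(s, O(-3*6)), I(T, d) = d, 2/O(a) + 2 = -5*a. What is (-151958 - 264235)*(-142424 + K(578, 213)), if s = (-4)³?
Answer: 2612038505211/44 ≈ 5.9364e+10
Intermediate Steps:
s = -64
O(a) = 2/(-2 - 5*a)
L = 1/44 (L = -2/(2 + 5*(-3*6)) = -2/(2 + 5*(-18)) = -2/(2 - 90) = -2/(-88) = -2*(-1/88) = 1/44 ≈ 0.022727)
K(h, l) = 1/44 - l
(-151958 - 264235)*(-142424 + K(578, 213)) = (-151958 - 264235)*(-142424 + (1/44 - 1*213)) = -416193*(-142424 + (1/44 - 213)) = -416193*(-142424 - 9371/44) = -416193*(-6276027/44) = 2612038505211/44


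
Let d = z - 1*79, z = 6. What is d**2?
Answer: 5329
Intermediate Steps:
d = -73 (d = 6 - 1*79 = 6 - 79 = -73)
d**2 = (-73)**2 = 5329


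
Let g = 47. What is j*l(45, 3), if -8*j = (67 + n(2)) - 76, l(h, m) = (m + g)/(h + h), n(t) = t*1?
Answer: 35/72 ≈ 0.48611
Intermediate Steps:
n(t) = t
l(h, m) = (47 + m)/(2*h) (l(h, m) = (m + 47)/(h + h) = (47 + m)/((2*h)) = (47 + m)*(1/(2*h)) = (47 + m)/(2*h))
j = 7/8 (j = -((67 + 2) - 76)/8 = -(69 - 76)/8 = -1/8*(-7) = 7/8 ≈ 0.87500)
j*l(45, 3) = 7*((1/2)*(47 + 3)/45)/8 = 7*((1/2)*(1/45)*50)/8 = (7/8)*(5/9) = 35/72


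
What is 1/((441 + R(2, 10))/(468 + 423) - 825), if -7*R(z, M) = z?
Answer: -6237/5142440 ≈ -0.0012128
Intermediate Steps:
R(z, M) = -z/7
1/((441 + R(2, 10))/(468 + 423) - 825) = 1/((441 - ⅐*2)/(468 + 423) - 825) = 1/((441 - 2/7)/891 - 825) = 1/((3085/7)*(1/891) - 825) = 1/(3085/6237 - 825) = 1/(-5142440/6237) = -6237/5142440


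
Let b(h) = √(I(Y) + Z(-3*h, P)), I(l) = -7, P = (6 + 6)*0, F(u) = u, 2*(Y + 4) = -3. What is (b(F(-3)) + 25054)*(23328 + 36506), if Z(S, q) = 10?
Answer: 1499081036 + 59834*√3 ≈ 1.4992e+9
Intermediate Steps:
Y = -11/2 (Y = -4 + (½)*(-3) = -4 - 3/2 = -11/2 ≈ -5.5000)
P = 0 (P = 12*0 = 0)
b(h) = √3 (b(h) = √(-7 + 10) = √3)
(b(F(-3)) + 25054)*(23328 + 36506) = (√3 + 25054)*(23328 + 36506) = (25054 + √3)*59834 = 1499081036 + 59834*√3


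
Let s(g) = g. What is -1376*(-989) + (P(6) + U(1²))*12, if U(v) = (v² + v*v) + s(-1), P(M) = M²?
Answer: 1361308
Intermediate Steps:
U(v) = -1 + 2*v² (U(v) = (v² + v*v) - 1 = (v² + v²) - 1 = 2*v² - 1 = -1 + 2*v²)
-1376*(-989) + (P(6) + U(1²))*12 = -1376*(-989) + (6² + (-1 + 2*(1²)²))*12 = 1360864 + (36 + (-1 + 2*1²))*12 = 1360864 + (36 + (-1 + 2*1))*12 = 1360864 + (36 + (-1 + 2))*12 = 1360864 + (36 + 1)*12 = 1360864 + 37*12 = 1360864 + 444 = 1361308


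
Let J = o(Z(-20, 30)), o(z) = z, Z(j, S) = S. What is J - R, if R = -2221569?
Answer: 2221599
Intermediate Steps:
J = 30
J - R = 30 - 1*(-2221569) = 30 + 2221569 = 2221599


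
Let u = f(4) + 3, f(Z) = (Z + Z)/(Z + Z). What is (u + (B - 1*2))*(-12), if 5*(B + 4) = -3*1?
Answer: 156/5 ≈ 31.200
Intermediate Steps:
B = -23/5 (B = -4 + (-3*1)/5 = -4 + (⅕)*(-3) = -4 - ⅗ = -23/5 ≈ -4.6000)
f(Z) = 1 (f(Z) = (2*Z)/((2*Z)) = (2*Z)*(1/(2*Z)) = 1)
u = 4 (u = 1 + 3 = 4)
(u + (B - 1*2))*(-12) = (4 + (-23/5 - 1*2))*(-12) = (4 + (-23/5 - 2))*(-12) = (4 - 33/5)*(-12) = -13/5*(-12) = 156/5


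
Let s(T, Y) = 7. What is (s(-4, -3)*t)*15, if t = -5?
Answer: -525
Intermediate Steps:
(s(-4, -3)*t)*15 = (7*(-5))*15 = -35*15 = -525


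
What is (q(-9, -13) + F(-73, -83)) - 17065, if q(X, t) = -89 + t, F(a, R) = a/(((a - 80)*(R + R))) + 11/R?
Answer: -436010905/25398 ≈ -17167.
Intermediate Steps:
F(a, R) = 11/R + a/(2*R*(-80 + a)) (F(a, R) = a/(((-80 + a)*(2*R))) + 11/R = a/((2*R*(-80 + a))) + 11/R = a*(1/(2*R*(-80 + a))) + 11/R = a/(2*R*(-80 + a)) + 11/R = 11/R + a/(2*R*(-80 + a)))
(q(-9, -13) + F(-73, -83)) - 17065 = ((-89 - 13) + (1/2)*(-1760 + 23*(-73))/(-83*(-80 - 73))) - 17065 = (-102 + (1/2)*(-1/83)*(-1760 - 1679)/(-153)) - 17065 = (-102 + (1/2)*(-1/83)*(-1/153)*(-3439)) - 17065 = (-102 - 3439/25398) - 17065 = -2594035/25398 - 17065 = -436010905/25398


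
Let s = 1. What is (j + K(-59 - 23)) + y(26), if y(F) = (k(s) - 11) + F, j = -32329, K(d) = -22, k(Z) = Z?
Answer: -32335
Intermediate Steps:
y(F) = -10 + F (y(F) = (1 - 11) + F = -10 + F)
(j + K(-59 - 23)) + y(26) = (-32329 - 22) + (-10 + 26) = -32351 + 16 = -32335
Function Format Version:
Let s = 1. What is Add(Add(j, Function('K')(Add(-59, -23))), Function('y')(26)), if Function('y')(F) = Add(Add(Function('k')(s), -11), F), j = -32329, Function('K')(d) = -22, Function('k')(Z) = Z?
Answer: -32335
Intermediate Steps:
Function('y')(F) = Add(-10, F) (Function('y')(F) = Add(Add(1, -11), F) = Add(-10, F))
Add(Add(j, Function('K')(Add(-59, -23))), Function('y')(26)) = Add(Add(-32329, -22), Add(-10, 26)) = Add(-32351, 16) = -32335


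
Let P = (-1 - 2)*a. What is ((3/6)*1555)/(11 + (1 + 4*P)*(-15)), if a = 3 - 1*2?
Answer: 1555/352 ≈ 4.4176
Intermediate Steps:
a = 1 (a = 3 - 2 = 1)
P = -3 (P = (-1 - 2)*1 = -3*1 = -3)
((3/6)*1555)/(11 + (1 + 4*P)*(-15)) = ((3/6)*1555)/(11 + (1 + 4*(-3))*(-15)) = ((3*(1/6))*1555)/(11 + (1 - 12)*(-15)) = ((1/2)*1555)/(11 - 11*(-15)) = 1555/(2*(11 + 165)) = (1555/2)/176 = (1555/2)*(1/176) = 1555/352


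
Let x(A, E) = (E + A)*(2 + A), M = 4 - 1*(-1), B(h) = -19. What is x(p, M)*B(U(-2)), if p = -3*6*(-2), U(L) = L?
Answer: -29602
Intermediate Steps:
M = 5 (M = 4 + 1 = 5)
p = 36 (p = -18*(-2) = 36)
x(A, E) = (2 + A)*(A + E) (x(A, E) = (A + E)*(2 + A) = (2 + A)*(A + E))
x(p, M)*B(U(-2)) = (36² + 2*36 + 2*5 + 36*5)*(-19) = (1296 + 72 + 10 + 180)*(-19) = 1558*(-19) = -29602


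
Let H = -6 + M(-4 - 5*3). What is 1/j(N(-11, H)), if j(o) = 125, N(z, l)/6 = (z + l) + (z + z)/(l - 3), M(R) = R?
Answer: 1/125 ≈ 0.0080000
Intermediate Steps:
H = -25 (H = -6 + (-4 - 5*3) = -6 + (-4 - 15) = -6 - 19 = -25)
N(z, l) = 6*l + 6*z + 12*z/(-3 + l) (N(z, l) = 6*((z + l) + (z + z)/(l - 3)) = 6*((l + z) + (2*z)/(-3 + l)) = 6*((l + z) + 2*z/(-3 + l)) = 6*(l + z + 2*z/(-3 + l)) = 6*l + 6*z + 12*z/(-3 + l))
1/j(N(-11, H)) = 1/125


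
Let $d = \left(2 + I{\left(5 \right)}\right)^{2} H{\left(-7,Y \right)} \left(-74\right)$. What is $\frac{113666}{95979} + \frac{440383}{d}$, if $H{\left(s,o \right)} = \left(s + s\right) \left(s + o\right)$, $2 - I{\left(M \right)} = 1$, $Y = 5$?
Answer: $- \frac{581853281}{25939368} \approx -22.431$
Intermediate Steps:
$I{\left(M \right)} = 1$ ($I{\left(M \right)} = 2 - 1 = 1$)
$H{\left(s,o \right)} = 2 s \left(o + s\right)$
$d = -18648$ ($d = \left(2 + 1\right)^{2} \cdot 2 \left(-7\right) \left(5 - 7\right) \left(-74\right) = 3^{2} \cdot 2 \left(-7\right) \left(-2\right) \left(-74\right) = 9 \cdot 28 \left(-74\right) = 252 \left(-74\right) = -18648$)
$\frac{113666}{95979} + \frac{440383}{d} = \frac{113666}{95979} + \frac{440383}{-18648} = 113666 \cdot \frac{1}{95979} + 440383 \left(- \frac{1}{18648}\right) = \frac{4942}{4173} - \frac{440383}{18648} = - \frac{581853281}{25939368}$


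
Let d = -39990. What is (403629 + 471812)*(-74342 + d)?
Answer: -100090920412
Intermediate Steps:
(403629 + 471812)*(-74342 + d) = (403629 + 471812)*(-74342 - 39990) = 875441*(-114332) = -100090920412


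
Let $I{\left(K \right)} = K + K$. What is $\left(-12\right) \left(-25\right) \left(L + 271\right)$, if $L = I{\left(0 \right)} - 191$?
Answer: $24000$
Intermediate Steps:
$I{\left(K \right)} = 2 K$
$L = -191$ ($L = 2 \cdot 0 - 191 = 0 - 191 = -191$)
$\left(-12\right) \left(-25\right) \left(L + 271\right) = \left(-12\right) \left(-25\right) \left(-191 + 271\right) = 300 \cdot 80 = 24000$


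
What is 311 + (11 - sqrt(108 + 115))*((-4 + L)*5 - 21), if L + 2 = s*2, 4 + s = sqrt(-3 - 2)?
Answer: 311 - (11 - sqrt(223))*(91 - 10*I*sqrt(5)) ≈ 668.92 - 87.949*I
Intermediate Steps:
s = -4 + I*sqrt(5) (s = -4 + sqrt(-3 - 2) = -4 + sqrt(-5) = -4 + I*sqrt(5) ≈ -4.0 + 2.2361*I)
L = -10 + 2*I*sqrt(5) (L = -2 + (-4 + I*sqrt(5))*2 = -2 + (-8 + 2*I*sqrt(5)) = -10 + 2*I*sqrt(5) ≈ -10.0 + 4.4721*I)
311 + (11 - sqrt(108 + 115))*((-4 + L)*5 - 21) = 311 + (11 - sqrt(108 + 115))*((-4 + (-10 + 2*I*sqrt(5)))*5 - 21) = 311 + (11 - sqrt(223))*((-14 + 2*I*sqrt(5))*5 - 21) = 311 + (11 - sqrt(223))*((-70 + 10*I*sqrt(5)) - 21) = 311 + (11 - sqrt(223))*(-91 + 10*I*sqrt(5)) = 311 + (-91 + 10*I*sqrt(5))*(11 - sqrt(223))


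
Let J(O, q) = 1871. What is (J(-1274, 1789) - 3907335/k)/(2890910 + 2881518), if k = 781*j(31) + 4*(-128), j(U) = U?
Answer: 20216747/68400385586 ≈ 0.00029556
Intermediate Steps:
k = 23699 (k = 781*31 + 4*(-128) = 24211 - 512 = 23699)
(J(-1274, 1789) - 3907335/k)/(2890910 + 2881518) = (1871 - 3907335/23699)/(2890910 + 2881518) = (1871 - 3907335*1/23699)/5772428 = (1871 - 3907335/23699)*(1/5772428) = (40433494/23699)*(1/5772428) = 20216747/68400385586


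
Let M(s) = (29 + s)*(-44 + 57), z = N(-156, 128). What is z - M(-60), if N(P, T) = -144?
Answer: 259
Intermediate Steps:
z = -144
M(s) = 377 + 13*s (M(s) = (29 + s)*13 = 377 + 13*s)
z - M(-60) = -144 - (377 + 13*(-60)) = -144 - (377 - 780) = -144 - 1*(-403) = -144 + 403 = 259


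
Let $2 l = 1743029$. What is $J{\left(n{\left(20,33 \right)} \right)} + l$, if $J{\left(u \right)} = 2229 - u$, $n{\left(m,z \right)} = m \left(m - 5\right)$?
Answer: $\frac{1746887}{2} \approx 8.7344 \cdot 10^{5}$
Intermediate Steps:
$n{\left(m,z \right)} = m \left(-5 + m\right)$
$l = \frac{1743029}{2}$ ($l = \frac{1}{2} \cdot 1743029 = \frac{1743029}{2} \approx 8.7151 \cdot 10^{5}$)
$J{\left(n{\left(20,33 \right)} \right)} + l = \left(2229 - 20 \left(-5 + 20\right)\right) + \frac{1743029}{2} = \left(2229 - 20 \cdot 15\right) + \frac{1743029}{2} = \left(2229 - 300\right) + \frac{1743029}{2} = 1929 + \frac{1743029}{2} = \frac{1746887}{2}$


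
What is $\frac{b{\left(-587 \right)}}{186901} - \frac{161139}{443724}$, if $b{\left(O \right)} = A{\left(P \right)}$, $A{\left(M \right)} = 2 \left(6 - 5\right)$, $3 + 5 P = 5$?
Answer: $- \frac{10038717597}{27644153108} \approx -0.36314$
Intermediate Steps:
$P = \frac{2}{5}$ ($P = - \frac{3}{5} + \frac{1}{5} \cdot 5 = - \frac{3}{5} + 1 = \frac{2}{5} \approx 0.4$)
$A{\left(M \right)} = 2$ ($A{\left(M \right)} = 2 \cdot 1 = 2$)
$b{\left(O \right)} = 2$
$\frac{b{\left(-587 \right)}}{186901} - \frac{161139}{443724} = \frac{2}{186901} - \frac{161139}{443724} = 2 \cdot \frac{1}{186901} - \frac{53713}{147908} = \frac{2}{186901} - \frac{53713}{147908} = - \frac{10038717597}{27644153108}$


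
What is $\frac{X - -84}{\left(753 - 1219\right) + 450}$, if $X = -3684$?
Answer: $225$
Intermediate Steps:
$\frac{X - -84}{\left(753 - 1219\right) + 450} = \frac{-3684 - -84}{\left(753 - 1219\right) + 450} = \frac{-3684 + 84}{-466 + 450} = - \frac{3600}{-16} = \left(-3600\right) \left(- \frac{1}{16}\right) = 225$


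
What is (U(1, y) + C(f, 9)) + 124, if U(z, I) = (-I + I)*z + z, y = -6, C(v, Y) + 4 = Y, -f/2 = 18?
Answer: 130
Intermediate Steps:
f = -36 (f = -2*18 = -36)
C(v, Y) = -4 + Y
U(z, I) = z (U(z, I) = 0*z + z = 0 + z = z)
(U(1, y) + C(f, 9)) + 124 = (1 + (-4 + 9)) + 124 = (1 + 5) + 124 = 6 + 124 = 130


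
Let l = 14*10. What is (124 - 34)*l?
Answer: 12600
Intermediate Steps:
l = 140
(124 - 34)*l = (124 - 34)*140 = 90*140 = 12600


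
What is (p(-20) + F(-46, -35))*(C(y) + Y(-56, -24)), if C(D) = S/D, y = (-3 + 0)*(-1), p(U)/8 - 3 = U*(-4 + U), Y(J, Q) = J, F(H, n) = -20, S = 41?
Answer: -488188/3 ≈ -1.6273e+5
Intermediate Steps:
p(U) = 24 + 8*U*(-4 + U) (p(U) = 24 + 8*(U*(-4 + U)) = 24 + 8*U*(-4 + U))
y = 3 (y = -3*(-1) = 3)
C(D) = 41/D
(p(-20) + F(-46, -35))*(C(y) + Y(-56, -24)) = ((24 - 32*(-20) + 8*(-20)**2) - 20)*(41/3 - 56) = ((24 + 640 + 8*400) - 20)*(41*(1/3) - 56) = ((24 + 640 + 3200) - 20)*(41/3 - 56) = (3864 - 20)*(-127/3) = 3844*(-127/3) = -488188/3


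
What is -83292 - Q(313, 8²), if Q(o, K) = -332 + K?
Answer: -83024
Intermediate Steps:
-83292 - Q(313, 8²) = -83292 - (-332 + 8²) = -83292 - (-332 + 64) = -83292 - 1*(-268) = -83292 + 268 = -83024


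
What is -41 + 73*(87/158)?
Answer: -127/158 ≈ -0.80380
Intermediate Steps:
-41 + 73*(87/158) = -41 + 6351/158 = -127/158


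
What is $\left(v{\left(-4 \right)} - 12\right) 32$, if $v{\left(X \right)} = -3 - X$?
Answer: $-352$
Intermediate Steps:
$\left(v{\left(-4 \right)} - 12\right) 32 = \left(\left(-3 - -4\right) - 12\right) 32 = \left(\left(-3 + 4\right) - 12\right) 32 = \left(1 - 12\right) 32 = \left(-11\right) 32 = -352$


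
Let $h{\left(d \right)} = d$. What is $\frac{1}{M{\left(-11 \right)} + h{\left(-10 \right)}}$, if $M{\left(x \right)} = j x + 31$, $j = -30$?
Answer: $\frac{1}{351} \approx 0.002849$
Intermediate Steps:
$M{\left(x \right)} = 31 - 30 x$ ($M{\left(x \right)} = - 30 x + 31 = 31 - 30 x$)
$\frac{1}{M{\left(-11 \right)} + h{\left(-10 \right)}} = \frac{1}{\left(31 - -330\right) - 10} = \frac{1}{\left(31 + 330\right) - 10} = \frac{1}{361 - 10} = \frac{1}{351}$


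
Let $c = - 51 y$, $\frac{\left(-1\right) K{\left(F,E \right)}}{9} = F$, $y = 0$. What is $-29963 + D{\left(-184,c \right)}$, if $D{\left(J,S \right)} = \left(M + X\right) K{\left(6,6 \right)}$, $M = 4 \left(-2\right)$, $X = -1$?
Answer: $-29477$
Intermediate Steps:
$K{\left(F,E \right)} = - 9 F$
$c = 0$ ($c = \left(-51\right) 0 = 0$)
$M = -8$
$D{\left(J,S \right)} = 486$ ($D{\left(J,S \right)} = \left(-8 - 1\right) \left(\left(-9\right) 6\right) = \left(-9\right) \left(-54\right) = 486$)
$-29963 + D{\left(-184,c \right)} = -29963 + 486 = -29477$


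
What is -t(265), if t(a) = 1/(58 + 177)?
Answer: -1/235 ≈ -0.0042553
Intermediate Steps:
t(a) = 1/235
-t(265) = -1*1/235 = -1/235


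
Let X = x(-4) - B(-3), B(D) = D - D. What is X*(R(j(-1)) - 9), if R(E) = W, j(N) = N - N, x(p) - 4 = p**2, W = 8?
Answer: -20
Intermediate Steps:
B(D) = 0
x(p) = 4 + p**2
j(N) = 0
R(E) = 8
X = 20 (X = (4 + (-4)**2) - 1*0 = (4 + 16) + 0 = 20 + 0 = 20)
X*(R(j(-1)) - 9) = 20*(8 - 9) = 20*(-1) = -20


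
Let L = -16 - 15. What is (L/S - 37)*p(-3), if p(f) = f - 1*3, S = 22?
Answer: 2535/11 ≈ 230.45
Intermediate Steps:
L = -31
p(f) = -3 + f (p(f) = f - 3 = -3 + f)
(L/S - 37)*p(-3) = (-31/22 - 37)*(-3 - 3) = (-31*1/22 - 37)*(-6) = (-31/22 - 37)*(-6) = -845/22*(-6) = 2535/11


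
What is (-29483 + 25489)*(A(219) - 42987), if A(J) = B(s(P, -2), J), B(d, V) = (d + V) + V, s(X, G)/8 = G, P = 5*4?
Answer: 170004610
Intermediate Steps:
P = 20
s(X, G) = 8*G
B(d, V) = d + 2*V (B(d, V) = (V + d) + V = d + 2*V)
A(J) = -16 + 2*J (A(J) = 8*(-2) + 2*J = -16 + 2*J)
(-29483 + 25489)*(A(219) - 42987) = (-29483 + 25489)*((-16 + 2*219) - 42987) = -3994*((-16 + 438) - 42987) = -3994*(422 - 42987) = -3994*(-42565) = 170004610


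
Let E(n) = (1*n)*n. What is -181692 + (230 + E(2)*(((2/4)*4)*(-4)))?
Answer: -181494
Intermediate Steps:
E(n) = n**2 (E(n) = n*n = n**2)
-181692 + (230 + E(2)*(((2/4)*4)*(-4))) = -181692 + (230 + 2**2*(((2/4)*4)*(-4))) = -181692 + (230 + 4*(((2*(1/4))*4)*(-4))) = -181692 + (230 + 4*(((1/2)*4)*(-4))) = -181692 + (230 + 4*(2*(-4))) = -181692 + (230 + 4*(-8)) = -181692 + (230 - 32) = -181692 + 198 = -181494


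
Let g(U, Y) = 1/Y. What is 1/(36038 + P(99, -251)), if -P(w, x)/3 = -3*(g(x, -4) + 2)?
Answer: 4/144215 ≈ 2.7736e-5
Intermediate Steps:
P(w, x) = 63/4 (P(w, x) = -(-9)*(1/(-4) + 2) = -(-9)*(-¼ + 2) = -(-9)*7/4 = -3*(-21/4) = 63/4)
1/(36038 + P(99, -251)) = 1/(36038 + 63/4) = 1/(144215/4) = 4/144215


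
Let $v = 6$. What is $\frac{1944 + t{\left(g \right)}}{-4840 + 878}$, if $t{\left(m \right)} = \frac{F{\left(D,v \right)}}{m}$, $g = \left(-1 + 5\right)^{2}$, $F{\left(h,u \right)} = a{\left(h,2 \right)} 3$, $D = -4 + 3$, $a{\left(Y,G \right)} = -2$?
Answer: $- \frac{15549}{31696} \approx -0.49057$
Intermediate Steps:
$D = -1$
$F{\left(h,u \right)} = -6$ ($F{\left(h,u \right)} = \left(-2\right) 3 = -6$)
$g = 16$ ($g = 4^{2} = 16$)
$t{\left(m \right)} = - \frac{6}{m}$
$\frac{1944 + t{\left(g \right)}}{-4840 + 878} = \frac{1944 - \frac{6}{16}}{-4840 + 878} = \frac{1944 - \frac{3}{8}}{-3962} = \left(1944 - \frac{3}{8}\right) \left(- \frac{1}{3962}\right) = \frac{15549}{8} \left(- \frac{1}{3962}\right) = - \frac{15549}{31696}$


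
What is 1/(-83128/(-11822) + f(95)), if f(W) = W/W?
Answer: 5911/47475 ≈ 0.12451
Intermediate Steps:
f(W) = 1
1/(-83128/(-11822) + f(95)) = 1/(-83128/(-11822) + 1) = 1/(-83128*(-1/11822) + 1) = 1/(41564/5911 + 1) = 1/(47475/5911) = 5911/47475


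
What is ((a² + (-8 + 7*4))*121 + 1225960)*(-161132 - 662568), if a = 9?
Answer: -1019889689700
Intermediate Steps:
((a² + (-8 + 7*4))*121 + 1225960)*(-161132 - 662568) = ((9² + (-8 + 7*4))*121 + 1225960)*(-161132 - 662568) = ((81 + (-8 + 28))*121 + 1225960)*(-823700) = ((81 + 20)*121 + 1225960)*(-823700) = (101*121 + 1225960)*(-823700) = (12221 + 1225960)*(-823700) = 1238181*(-823700) = -1019889689700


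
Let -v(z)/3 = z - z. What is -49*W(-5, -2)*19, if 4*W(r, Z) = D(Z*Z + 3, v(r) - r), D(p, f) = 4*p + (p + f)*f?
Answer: -20482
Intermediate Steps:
v(z) = 0 (v(z) = -3*(z - z) = -3*0 = 0)
D(p, f) = 4*p + f*(f + p) (D(p, f) = 4*p + (f + p)*f = 4*p + f*(f + p))
W(r, Z) = 3 + Z² + r²/4 - r*(3 + Z²)/4 (W(r, Z) = ((0 - r)² + 4*(Z*Z + 3) + (0 - r)*(Z*Z + 3))/4 = ((-r)² + 4*(Z² + 3) + (-r)*(Z² + 3))/4 = (r² + 4*(3 + Z²) + (-r)*(3 + Z²))/4 = (r² + (12 + 4*Z²) - r*(3 + Z²))/4 = (12 + r² + 4*Z² - r*(3 + Z²))/4 = 3 + Z² + r²/4 - r*(3 + Z²)/4)
-49*W(-5, -2)*19 = -49*(3 + (-2)² + (¼)*(-5)² - ¼*(-5)*(3 + (-2)²))*19 = -49*(3 + 4 + (¼)*25 - ¼*(-5)*(3 + 4))*19 = -49*(3 + 4 + 25/4 - ¼*(-5)*7)*19 = -49*(3 + 4 + 25/4 + 35/4)*19 = -49*22*19 = -1078*19 = -20482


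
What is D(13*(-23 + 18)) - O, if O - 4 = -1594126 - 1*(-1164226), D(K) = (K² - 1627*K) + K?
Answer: 539811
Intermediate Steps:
D(K) = K² - 1626*K
O = -429896 (O = 4 + (-1594126 - 1*(-1164226)) = 4 + (-1594126 + 1164226) = 4 - 429900 = -429896)
D(13*(-23 + 18)) - O = (13*(-23 + 18))*(-1626 + 13*(-23 + 18)) - 1*(-429896) = (13*(-5))*(-1626 + 13*(-5)) + 429896 = -65*(-1626 - 65) + 429896 = -65*(-1691) + 429896 = 109915 + 429896 = 539811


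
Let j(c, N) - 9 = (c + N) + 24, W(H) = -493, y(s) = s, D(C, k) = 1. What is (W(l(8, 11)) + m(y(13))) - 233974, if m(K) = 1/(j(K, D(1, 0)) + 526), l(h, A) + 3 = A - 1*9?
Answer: -134349590/573 ≈ -2.3447e+5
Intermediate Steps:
l(h, A) = -12 + A (l(h, A) = -3 + (A - 1*9) = -3 + (A - 9) = -3 + (-9 + A) = -12 + A)
j(c, N) = 33 + N + c (j(c, N) = 9 + ((c + N) + 24) = 9 + ((N + c) + 24) = 9 + (24 + N + c) = 33 + N + c)
m(K) = 1/(560 + K) (m(K) = 1/((33 + 1 + K) + 526) = 1/((34 + K) + 526) = 1/(560 + K))
(W(l(8, 11)) + m(y(13))) - 233974 = (-493 + 1/(560 + 13)) - 233974 = (-493 + 1/573) - 233974 = -282488/573 - 233974 = -134349590/573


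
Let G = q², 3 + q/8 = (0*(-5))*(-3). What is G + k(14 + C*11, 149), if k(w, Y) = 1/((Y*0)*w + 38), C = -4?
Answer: 21889/38 ≈ 576.03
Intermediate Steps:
k(w, Y) = 1/38 (k(w, Y) = 1/(0*w + 38) = 1/(0 + 38) = 1/38)
q = -24 (q = -24 + 8*((0*(-5))*(-3)) = -24 + 8*(0*(-3)) = -24 + 8*0 = -24 + 0 = -24)
G = 576 (G = (-24)² = 576)
G + k(14 + C*11, 149) = 576 + 1/38 = 21889/38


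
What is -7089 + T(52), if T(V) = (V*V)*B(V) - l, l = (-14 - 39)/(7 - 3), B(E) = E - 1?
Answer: 523313/4 ≈ 1.3083e+5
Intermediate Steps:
B(E) = -1 + E
l = -53/4 ≈ -13.250
T(V) = 53/4 + V²*(-1 + V) (T(V) = (V*V)*(-1 + V) - 1*(-53/4) = V²*(-1 + V) + 53/4 = 53/4 + V²*(-1 + V))
-7089 + T(52) = -7089 + (53/4 + 52³ - 1*52²) = -7089 + (53/4 + 140608 - 1*2704) = -7089 + (53/4 + 140608 - 2704) = -7089 + 551669/4 = 523313/4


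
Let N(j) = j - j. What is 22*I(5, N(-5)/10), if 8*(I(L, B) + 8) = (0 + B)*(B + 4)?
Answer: -176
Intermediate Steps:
N(j) = 0
I(L, B) = -8 + B*(4 + B)/8 (I(L, B) = -8 + ((0 + B)*(B + 4))/8 = -8 + (B*(4 + B))/8 = -8 + B*(4 + B)/8)
22*I(5, N(-5)/10) = 22*(-8 + (0/10)/2 + (0/10)²/8) = 22*(-8 + (0*(⅒))/2 + (0*(⅒))²/8) = 22*(-8 + (½)*0 + (⅛)*0²) = 22*(-8 + 0 + (⅛)*0) = 22*(-8 + 0 + 0) = 22*(-8) = -176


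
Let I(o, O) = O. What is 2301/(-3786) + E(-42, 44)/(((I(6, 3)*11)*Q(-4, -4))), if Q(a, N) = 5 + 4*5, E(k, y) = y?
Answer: -52477/94650 ≈ -0.55443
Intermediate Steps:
Q(a, N) = 25 (Q(a, N) = 5 + 20 = 25)
2301/(-3786) + E(-42, 44)/(((I(6, 3)*11)*Q(-4, -4))) = 2301/(-3786) + 44/(((3*11)*25)) = 2301*(-1/3786) + 44/((33*25)) = -767/1262 + 44/825 = -767/1262 + 44*(1/825) = -767/1262 + 4/75 = -52477/94650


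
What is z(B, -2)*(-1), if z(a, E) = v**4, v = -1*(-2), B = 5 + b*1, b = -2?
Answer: -16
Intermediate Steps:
B = 3 (B = 5 - 2*1 = 5 - 2 = 3)
v = 2
z(a, E) = 16 (z(a, E) = 2**4 = 16)
z(B, -2)*(-1) = 16*(-1) = -16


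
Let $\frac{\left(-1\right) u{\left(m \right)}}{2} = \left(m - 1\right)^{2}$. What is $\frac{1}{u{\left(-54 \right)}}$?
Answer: $- \frac{1}{6050} \approx -0.00016529$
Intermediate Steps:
$u{\left(m \right)} = - 2 \left(-1 + m\right)^{2}$ ($u{\left(m \right)} = - 2 \left(m - 1\right)^{2} = - 2 \left(-1 + m\right)^{2}$)
$\frac{1}{u{\left(-54 \right)}} = \frac{1}{\left(-2\right) \left(-1 - 54\right)^{2}} = \frac{1}{\left(-2\right) \left(-55\right)^{2}} = \frac{1}{\left(-2\right) 3025} = \frac{1}{-6050} = - \frac{1}{6050}$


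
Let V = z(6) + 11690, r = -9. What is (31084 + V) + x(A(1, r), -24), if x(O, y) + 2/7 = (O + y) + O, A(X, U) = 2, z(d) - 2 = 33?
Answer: 299521/7 ≈ 42789.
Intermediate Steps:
z(d) = 35 (z(d) = 2 + 33 = 35)
x(O, y) = -2/7 + y + 2*O (x(O, y) = -2/7 + ((O + y) + O) = -2/7 + (y + 2*O) = -2/7 + y + 2*O)
V = 11725 (V = 35 + 11690 = 11725)
(31084 + V) + x(A(1, r), -24) = (31084 + 11725) + (-2/7 - 24 + 2*2) = 42809 + (-2/7 - 24 + 4) = 42809 - 142/7 = 299521/7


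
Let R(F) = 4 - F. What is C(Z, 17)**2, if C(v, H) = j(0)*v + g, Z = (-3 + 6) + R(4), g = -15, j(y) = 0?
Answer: 225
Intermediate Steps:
Z = 3 (Z = (-3 + 6) + (4 - 1*4) = 3 + (4 - 4) = 3 + 0 = 3)
C(v, H) = -15 (C(v, H) = 0*v - 15 = 0 - 15 = -15)
C(Z, 17)**2 = (-15)**2 = 225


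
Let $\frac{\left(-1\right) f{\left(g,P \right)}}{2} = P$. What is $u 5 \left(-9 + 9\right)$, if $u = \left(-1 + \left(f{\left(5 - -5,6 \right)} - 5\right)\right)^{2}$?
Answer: $0$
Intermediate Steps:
$f{\left(g,P \right)} = - 2 P$
$u = 324$ ($u = \left(-1 - 17\right)^{2} = \left(-18\right)^{2} = 324$)
$u 5 \left(-9 + 9\right) = 324 \cdot 5 \left(-9 + 9\right) = 324 \cdot 5 \cdot 0 = 324 \cdot 0 = 0$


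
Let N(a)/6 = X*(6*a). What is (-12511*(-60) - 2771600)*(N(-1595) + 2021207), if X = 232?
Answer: 22837092879020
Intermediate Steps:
N(a) = 8352*a (N(a) = 6*(232*(6*a)) = 6*(1392*a) = 8352*a)
(-12511*(-60) - 2771600)*(N(-1595) + 2021207) = (-12511*(-60) - 2771600)*(8352*(-1595) + 2021207) = (750660 - 2771600)*(-13321440 + 2021207) = -2020940*(-11300233) = 22837092879020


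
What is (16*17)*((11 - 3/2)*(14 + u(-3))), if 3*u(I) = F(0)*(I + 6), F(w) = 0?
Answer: 36176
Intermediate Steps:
u(I) = 0 (u(I) = (0*(I + 6))/3 = (0*(6 + I))/3 = (1/3)*0 = 0)
(16*17)*((11 - 3/2)*(14 + u(-3))) = (16*17)*((11 - 3/2)*(14 + 0)) = 272*((11 - 3*1/2)*14) = 272*((11 - 3/2)*14) = 272*((19/2)*14) = 272*133 = 36176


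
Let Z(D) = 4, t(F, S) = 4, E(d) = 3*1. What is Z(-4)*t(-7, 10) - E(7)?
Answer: 13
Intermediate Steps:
E(d) = 3
Z(-4)*t(-7, 10) - E(7) = 4*4 - 1*3 = 16 - 3 = 13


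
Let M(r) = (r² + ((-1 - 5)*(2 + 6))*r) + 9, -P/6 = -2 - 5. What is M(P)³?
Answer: -14348907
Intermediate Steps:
P = 42 (P = -6*(-2 - 5) = -6*(-7) = 42)
M(r) = 9 + r² - 48*r (M(r) = (r² + (-6*8)*r) + 9 = (r² - 48*r) + 9 = 9 + r² - 48*r)
M(P)³ = (9 + 42² - 48*42)³ = (9 + 1764 - 2016)³ = (-243)³ = -14348907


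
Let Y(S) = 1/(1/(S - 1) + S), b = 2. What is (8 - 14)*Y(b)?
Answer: -2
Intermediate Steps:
Y(S) = 1/(S + 1/(-1 + S)) (Y(S) = 1/(1/(-1 + S) + S) = 1/(S + 1/(-1 + S)))
(8 - 14)*Y(b) = (8 - 14)*((-1 + 2)/(1 + 2² - 1*2)) = -6/(1 + 4 - 2) = -6/3 = -2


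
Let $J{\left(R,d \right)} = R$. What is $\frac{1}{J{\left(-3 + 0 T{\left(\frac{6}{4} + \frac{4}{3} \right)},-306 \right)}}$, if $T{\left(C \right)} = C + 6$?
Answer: $- \frac{1}{3} \approx -0.33333$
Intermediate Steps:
$T{\left(C \right)} = 6 + C$
$\frac{1}{J{\left(-3 + 0 T{\left(\frac{6}{4} + \frac{4}{3} \right)},-306 \right)}} = \frac{1}{-3 + 0 \left(6 + \left(\frac{6}{4} + \frac{4}{3}\right)\right)} = \frac{1}{-3 + 0 \left(6 + \left(6 \cdot \frac{1}{4} + 4 \cdot \frac{1}{3}\right)\right)} = \frac{1}{-3 + 0 \left(6 + \left(\frac{3}{2} + \frac{4}{3}\right)\right)} = \frac{1}{-3 + 0 \left(6 + \frac{17}{6}\right)} = \frac{1}{-3 + 0 \cdot \frac{53}{6}} = \frac{1}{-3 + 0} = \frac{1}{-3} = - \frac{1}{3}$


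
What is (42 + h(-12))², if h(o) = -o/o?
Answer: 1681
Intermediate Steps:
h(o) = -1 (h(o) = -1*1 = -1)
(42 + h(-12))² = (42 - 1)² = 41² = 1681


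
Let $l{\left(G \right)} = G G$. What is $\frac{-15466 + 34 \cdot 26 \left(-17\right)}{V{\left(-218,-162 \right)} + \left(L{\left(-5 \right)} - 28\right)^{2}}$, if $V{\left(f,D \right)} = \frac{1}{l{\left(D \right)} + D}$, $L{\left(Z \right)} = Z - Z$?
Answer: $- \frac{795344508}{20448289} \approx -38.895$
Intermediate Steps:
$L{\left(Z \right)} = 0$
$l{\left(G \right)} = G^{2}$
$V{\left(f,D \right)} = \frac{1}{D + D^{2}}$ ($V{\left(f,D \right)} = \frac{1}{D^{2} + D} = \frac{1}{D + D^{2}}$)
$\frac{-15466 + 34 \cdot 26 \left(-17\right)}{V{\left(-218,-162 \right)} + \left(L{\left(-5 \right)} - 28\right)^{2}} = \frac{-15466 + 34 \cdot 26 \left(-17\right)}{\frac{1}{\left(-162\right) \left(1 - 162\right)} + \left(0 - 28\right)^{2}} = \frac{-15466 + 884 \left(-17\right)}{- \frac{1}{162 \left(-161\right)} + \left(-28\right)^{2}} = \frac{-15466 - 15028}{\left(- \frac{1}{162}\right) \left(- \frac{1}{161}\right) + 784} = - \frac{30494}{\frac{1}{26082} + 784} = - \frac{30494}{\frac{20448289}{26082}} = \left(-30494\right) \frac{26082}{20448289} = - \frac{795344508}{20448289}$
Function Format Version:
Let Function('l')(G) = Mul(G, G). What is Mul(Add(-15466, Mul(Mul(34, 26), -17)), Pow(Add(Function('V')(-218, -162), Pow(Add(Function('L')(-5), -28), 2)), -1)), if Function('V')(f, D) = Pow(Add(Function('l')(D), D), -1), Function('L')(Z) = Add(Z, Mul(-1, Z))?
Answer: Rational(-795344508, 20448289) ≈ -38.895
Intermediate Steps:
Function('L')(Z) = 0
Function('l')(G) = Pow(G, 2)
Function('V')(f, D) = Pow(Add(D, Pow(D, 2)), -1) (Function('V')(f, D) = Pow(Add(Pow(D, 2), D), -1) = Pow(Add(D, Pow(D, 2)), -1))
Mul(Add(-15466, Mul(Mul(34, 26), -17)), Pow(Add(Function('V')(-218, -162), Pow(Add(Function('L')(-5), -28), 2)), -1)) = Mul(Add(-15466, Mul(Mul(34, 26), -17)), Pow(Add(Mul(Pow(-162, -1), Pow(Add(1, -162), -1)), Pow(Add(0, -28), 2)), -1)) = Mul(Add(-15466, Mul(884, -17)), Pow(Add(Mul(Rational(-1, 162), Pow(-161, -1)), Pow(-28, 2)), -1)) = Mul(Add(-15466, -15028), Pow(Add(Mul(Rational(-1, 162), Rational(-1, 161)), 784), -1)) = Mul(-30494, Pow(Add(Rational(1, 26082), 784), -1)) = Mul(-30494, Pow(Rational(20448289, 26082), -1)) = Mul(-30494, Rational(26082, 20448289)) = Rational(-795344508, 20448289)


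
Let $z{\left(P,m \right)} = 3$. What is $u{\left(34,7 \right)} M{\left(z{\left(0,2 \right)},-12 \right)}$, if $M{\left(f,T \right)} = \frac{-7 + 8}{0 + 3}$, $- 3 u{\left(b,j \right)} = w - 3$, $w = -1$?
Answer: $\frac{4}{9} \approx 0.44444$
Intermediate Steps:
$u{\left(b,j \right)} = \frac{4}{3}$ ($u{\left(b,j \right)} = - \frac{-1 - 3}{3} = \left(- \frac{1}{3}\right) \left(-4\right) = \frac{4}{3}$)
$M{\left(f,T \right)} = \frac{1}{3}$ ($M{\left(f,T \right)} = 1 \cdot \frac{1}{3} = \frac{1}{3}$)
$u{\left(34,7 \right)} M{\left(z{\left(0,2 \right)},-12 \right)} = \frac{4}{3} \cdot \frac{1}{3} = \frac{4}{9}$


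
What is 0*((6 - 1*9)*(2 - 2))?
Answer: 0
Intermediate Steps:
0*((6 - 1*9)*(2 - 2)) = 0*((6 - 9)*0) = 0*(-3*0) = 0*0 = 0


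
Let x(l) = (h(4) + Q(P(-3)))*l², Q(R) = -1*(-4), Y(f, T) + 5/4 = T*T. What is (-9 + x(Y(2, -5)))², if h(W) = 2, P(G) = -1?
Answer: 729162009/64 ≈ 1.1393e+7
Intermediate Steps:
Y(f, T) = -5/4 + T² (Y(f, T) = -5/4 + T*T = -5/4 + T²)
Q(R) = 4
x(l) = 6*l² (x(l) = (2 + 4)*l² = 6*l²)
(-9 + x(Y(2, -5)))² = (-9 + 6*(-5/4 + (-5)²)²)² = (-9 + 6*(-5/4 + 25)²)² = (-9 + 6*(95/4)²)² = (-9 + 6*(9025/16))² = (-9 + 27075/8)² = (27003/8)² = 729162009/64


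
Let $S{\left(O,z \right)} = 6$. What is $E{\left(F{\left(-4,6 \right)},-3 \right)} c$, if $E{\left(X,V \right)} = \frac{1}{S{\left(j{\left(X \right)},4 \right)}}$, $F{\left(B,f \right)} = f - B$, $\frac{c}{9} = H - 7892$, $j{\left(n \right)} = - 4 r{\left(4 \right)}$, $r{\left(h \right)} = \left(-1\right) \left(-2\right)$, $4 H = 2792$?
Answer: $-10791$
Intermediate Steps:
$H = 698$ ($H = \frac{1}{4} \cdot 2792 = 698$)
$r{\left(h \right)} = 2$
$j{\left(n \right)} = -8$ ($j{\left(n \right)} = \left(-4\right) 2 = -8$)
$c = -64746$ ($c = 9 \left(698 - 7892\right) = 9 \left(-7194\right) = -64746$)
$E{\left(X,V \right)} = \frac{1}{6}$
$E{\left(F{\left(-4,6 \right)},-3 \right)} c = \frac{1}{6} \left(-64746\right) = -10791$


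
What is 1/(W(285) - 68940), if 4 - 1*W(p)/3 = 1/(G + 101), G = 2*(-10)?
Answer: -27/1861057 ≈ -1.4508e-5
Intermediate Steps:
G = -20
W(p) = 323/27 (W(p) = 12 - 3/(-20 + 101) = 12 - 3/81 = 12 - 3*1/81 = 12 - 1/27 = 323/27)
1/(W(285) - 68940) = 1/(323/27 - 68940) = 1/(-1861057/27) = -27/1861057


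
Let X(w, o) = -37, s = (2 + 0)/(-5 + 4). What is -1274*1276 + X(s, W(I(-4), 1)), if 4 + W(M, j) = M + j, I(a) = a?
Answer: -1625661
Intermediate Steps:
W(M, j) = -4 + M + j (W(M, j) = -4 + (M + j) = -4 + M + j)
s = -2 (s = 2/(-1) = 2*(-1) = -2)
-1274*1276 + X(s, W(I(-4), 1)) = -1274*1276 - 37 = -1625624 - 37 = -1625661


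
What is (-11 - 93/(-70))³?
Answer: -310288733/343000 ≈ -904.63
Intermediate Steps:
(-11 - 93/(-70))³ = (-11 - 93*(-1)/70)³ = (-11 - 1*(-93/70))³ = (-11 + 93/70)³ = (-677/70)³ = -310288733/343000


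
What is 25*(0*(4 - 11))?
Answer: 0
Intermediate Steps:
25*(0*(4 - 11)) = 25*(0*(-7)) = 25*0 = 0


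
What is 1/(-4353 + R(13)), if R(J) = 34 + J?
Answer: -1/4306 ≈ -0.00023223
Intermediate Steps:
1/(-4353 + R(13)) = 1/(-4353 + (34 + 13)) = 1/(-4353 + 47) = 1/(-4306) = -1/4306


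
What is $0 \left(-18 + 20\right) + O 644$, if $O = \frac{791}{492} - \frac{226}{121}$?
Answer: $- \frac{2492441}{14883} \approx -167.47$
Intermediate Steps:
$O = - \frac{15481}{59532}$ ($O = 791 \cdot \frac{1}{492} - \frac{226}{121} = \frac{791}{492} - \frac{226}{121} = - \frac{15481}{59532} \approx -0.26005$)
$0 \left(-18 + 20\right) + O 644 = 0 \left(-18 + 20\right) - \frac{2492441}{14883} = 0 \cdot 2 - \frac{2492441}{14883} = 0 - \frac{2492441}{14883} = - \frac{2492441}{14883}$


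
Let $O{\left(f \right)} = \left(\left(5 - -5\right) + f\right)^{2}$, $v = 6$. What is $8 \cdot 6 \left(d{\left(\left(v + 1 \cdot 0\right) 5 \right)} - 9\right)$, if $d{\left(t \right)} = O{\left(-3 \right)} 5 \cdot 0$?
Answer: $-432$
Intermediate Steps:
$O{\left(f \right)} = \left(10 + f\right)^{2}$ ($O{\left(f \right)} = \left(\left(5 + 5\right) + f\right)^{2} = \left(10 + f\right)^{2}$)
$d{\left(t \right)} = 0$ ($d{\left(t \right)} = \left(10 - 3\right)^{2} \cdot 5 \cdot 0 = 7^{2} \cdot 5 \cdot 0 = 49 \cdot 5 \cdot 0 = 245 \cdot 0 = 0$)
$8 \cdot 6 \left(d{\left(\left(v + 1 \cdot 0\right) 5 \right)} - 9\right) = 8 \cdot 6 \left(0 - 9\right) = 48 \left(-9\right) = -432$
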